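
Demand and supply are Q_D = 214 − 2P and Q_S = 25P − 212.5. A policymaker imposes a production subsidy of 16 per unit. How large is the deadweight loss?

237.04

In inverse form: demand P = 107 − 0.5Q, supply P = 8.5 + 0.04Q.
Competitive equilibrium: 107 − 0.5Q = 8.5 + 0.04Q → Q* = 182.4074, P* = 15.7963.
The subsidy lowers effective supply by 16: P = 0.04Q − 7.5.
New quantity: 107 − 0.5Q = 0.04Q − 7.5 → Q' = 212.037.
Overproduction ΔQ = 212.037 − 182.4074 = 29.6296; wedge = subsidy = 16.
The triangle = ½ × 29.6296 × 16 = 237.04.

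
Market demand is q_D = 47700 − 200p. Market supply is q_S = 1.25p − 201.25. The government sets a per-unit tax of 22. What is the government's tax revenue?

1516.77

In inverse form: demand p = 238.5 − 0.005q, supply p = 161 + 0.8q.
Competitive equilibrium: 238.5 − 0.005q = 161 + 0.8q → q* = 96.2733, p* = 238.0186.
With the tax, the buyer price exceeds the seller price by 22: (238.5 − 0.005q) − (161 + 0.8q) = 22 → q' = 68.9441.
Tax revenue = 22 × 68.9441 = 1516.77.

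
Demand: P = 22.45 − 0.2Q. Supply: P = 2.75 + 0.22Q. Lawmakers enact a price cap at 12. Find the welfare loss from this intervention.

Competitive equilibrium: 22.45 − 0.2Q = 2.75 + 0.22Q → Q* = 46.9048, P* = 13.069.
At the ceiling P = 12, quantity supplied = (12 − 2.75)/0.22 = 42.0455.
Willingness to pay at Q' = 42.0455: 22.45 − 0.2·42.0455 = 14.0409.
ΔQ = 46.9048 − 42.0455 = 4.8593; wedge = 14.0409 − 12 = 2.0409.
Welfare loss = ½ × 4.8593 × 2.0409 = 4.96.

4.96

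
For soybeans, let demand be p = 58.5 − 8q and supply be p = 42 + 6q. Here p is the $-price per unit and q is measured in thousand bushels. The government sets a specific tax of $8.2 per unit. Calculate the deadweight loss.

$2.40 thousand

Competitive equilibrium: 58.5 − 8q = 42 + 6q → q* = 1.1786, p* = 49.0714.
With the tax, the buyer price exceeds the seller price by 8.2: (58.5 − 8q) − (42 + 6q) = 8.2 → q' = 0.5929.
Δq = 1.1786 − 0.5929 = 0.5857; the wedge equals the tax, 8.2.
Deadweight loss = ½ × 0.5857 × 8.2 = $2.40 thousand.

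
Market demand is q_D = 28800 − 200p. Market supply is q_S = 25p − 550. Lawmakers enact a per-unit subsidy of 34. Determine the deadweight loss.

In inverse form: demand p = 144 − 0.005q, supply p = 22 + 0.04q.
Competitive equilibrium: 144 − 0.005q = 22 + 0.04q → q* = 2711.11111, p* = 130.44444.
The subsidy lowers effective supply by 34: p = 0.04q − 12.
New quantity: 144 − 0.005q = 0.04q − 12 → q' = 3466.66667.
Overproduction Δq = 3466.66667 − 2711.11111 = 755.55556; wedge = subsidy = 34.
Deadweight loss = ½ × 755.55556 × 34 = 12844.44.

12844.44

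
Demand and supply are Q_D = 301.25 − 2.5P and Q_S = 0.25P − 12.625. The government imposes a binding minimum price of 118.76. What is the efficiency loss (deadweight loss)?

In inverse form: demand P = 120.5 − 0.4Q, supply P = 50.5 + 4Q.
Competitive equilibrium: 120.5 − 0.4Q = 50.5 + 4Q → Q* = 15.9091, P* = 114.1364.
At the floor P = 118.76, quantity demanded = (120.5 − 118.76)/0.4 = 4.35.
Sellers' marginal cost at Q' = 4.35: 50.5 + 4·4.35 = 67.9.
ΔQ = 15.9091 − 4.35 = 11.5591; wedge = 118.76 − 67.9 = 50.86.
DWL = ½ × 11.5591 × 50.86 = 293.95.

293.95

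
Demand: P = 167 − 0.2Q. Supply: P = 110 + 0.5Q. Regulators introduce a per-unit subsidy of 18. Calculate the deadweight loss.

231.43

Competitive equilibrium: 167 − 0.2Q = 110 + 0.5Q → Q* = 81.4286, P* = 150.7143.
The subsidy lowers effective supply by 18: P = 92 + 0.5Q.
New quantity: 167 − 0.2Q = 92 + 0.5Q → Q' = 107.1429.
Overproduction ΔQ = 107.1429 − 81.4286 = 25.7143; wedge = subsidy = 18.
The triangle = ½ × 25.7143 × 18 = 231.43.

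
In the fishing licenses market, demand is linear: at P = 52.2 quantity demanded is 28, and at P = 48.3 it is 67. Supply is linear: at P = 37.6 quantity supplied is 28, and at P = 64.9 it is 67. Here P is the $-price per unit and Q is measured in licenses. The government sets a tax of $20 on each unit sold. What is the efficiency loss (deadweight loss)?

Demand slope = (48.3 − 52.2)/(67 − 28) = −0.1, so P = 55 − 0.1Q.
Supply slope = (64.9 − 37.6)/(67 − 28) = 0.7, so P = 18 + 0.7Q.
Competitive equilibrium: 55 − 0.1Q = 18 + 0.7Q → Q* = 46.25, P* = 50.375.
With the tax, the buyer price exceeds the seller price by 20: (55 − 0.1Q) − (18 + 0.7Q) = 20 → Q' = 21.25.
ΔQ = 46.25 − 21.25 = 25; the wedge equals the tax, 20.
The triangle = ½ × 25 × 20 = $250.

$250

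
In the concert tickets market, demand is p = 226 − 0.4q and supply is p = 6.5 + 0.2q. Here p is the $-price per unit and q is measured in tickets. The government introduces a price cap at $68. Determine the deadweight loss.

$1020.83

Competitive equilibrium: 226 − 0.4q = 6.5 + 0.2q → q* = 365.8333, p* = 79.6667.
At the ceiling p = 68, quantity supplied = (68 − 6.5)/0.2 = 307.5.
Willingness to pay at q' = 307.5: 226 − 0.4·307.5 = 103.
Δq = 365.8333 − 307.5 = 58.3333; wedge = 103 − 68 = 35.
Deadweight loss = ½ × 58.3333 × 35 = $1020.83.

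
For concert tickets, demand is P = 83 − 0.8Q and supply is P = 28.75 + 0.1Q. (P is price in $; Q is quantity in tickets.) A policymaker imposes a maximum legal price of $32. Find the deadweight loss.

$347.22

Competitive equilibrium: 83 − 0.8Q = 28.75 + 0.1Q → Q* = 60.2778, P* = 34.7778.
At the ceiling P = 32, quantity supplied = (32 − 28.75)/0.1 = 32.5.
Willingness to pay at Q' = 32.5: 83 − 0.8·32.5 = 57.
ΔQ = 60.2778 − 32.5 = 27.7778; wedge = 57 − 32 = 25.
Welfare loss = ½ × 27.7778 × 25 = $347.22.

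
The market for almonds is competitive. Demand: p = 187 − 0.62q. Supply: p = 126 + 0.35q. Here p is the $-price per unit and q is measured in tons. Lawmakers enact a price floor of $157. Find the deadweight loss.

Competitive equilibrium: 187 − 0.62q = 126 + 0.35q → q* = 62.8866, p* = 148.0103.
At the floor p = 157, quantity demanded = (187 − 157)/0.62 = 48.3871.
Sellers' marginal cost at q' = 48.3871: 126 + 0.35·48.3871 = 142.9355.
Δq = 62.8866 − 48.3871 = 14.4995; wedge = 157 − 142.9355 = 14.0645.
Deadweight loss = ½ × 14.4995 × 14.0645 = $101.96.

$101.96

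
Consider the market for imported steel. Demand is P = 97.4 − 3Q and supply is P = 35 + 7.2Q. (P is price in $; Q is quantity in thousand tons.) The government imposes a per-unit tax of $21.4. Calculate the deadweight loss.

Competitive equilibrium: 97.4 − 3Q = 35 + 7.2Q → Q* = 6.1176, P* = 79.0471.
With the tax, the buyer price exceeds the seller price by 21.4: (97.4 − 3Q) − (35 + 7.2Q) = 21.4 → Q' = 4.0196.
ΔQ = 6.1176 − 4.0196 = 2.098; the wedge equals the tax, 21.4.
Welfare loss = ½ × 2.098 × 21.4 = $22.45 thousand.

$22.45 thousand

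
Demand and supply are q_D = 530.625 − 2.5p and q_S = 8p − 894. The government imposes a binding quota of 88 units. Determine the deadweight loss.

In inverse form: demand p = 212.25 − 0.4q, supply p = 111.75 + 0.125q.
Competitive equilibrium: 212.25 − 0.4q = 111.75 + 0.125q → q* = 191.4286, p* = 135.6786.
At q = 88: demand price = 212.25 − 0.4·88 = 177.05; supply price = 111.75 + 0.125·88 = 122.75.
Δq = 191.4286 − 88 = 103.4286; wedge = 177.05 − 122.75 = 54.3.
DWL = ½ × 103.4286 × 54.3 = 2808.09.

2808.09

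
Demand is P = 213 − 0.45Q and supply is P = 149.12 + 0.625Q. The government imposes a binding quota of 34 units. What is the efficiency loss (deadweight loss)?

347.41

Competitive equilibrium: 213 − 0.45Q = 149.12 + 0.625Q → Q* = 59.4233, P* = 186.2595.
At Q = 34: demand price = 213 − 0.45·34 = 197.7; supply price = 149.12 + 0.625·34 = 170.37.
ΔQ = 59.4233 − 34 = 25.4233; wedge = 197.7 − 170.37 = 27.33.
Deadweight loss = ½ × 25.4233 × 27.33 = 347.41.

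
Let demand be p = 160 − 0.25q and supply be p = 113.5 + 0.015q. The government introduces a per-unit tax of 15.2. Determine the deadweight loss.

435.92

Competitive equilibrium: 160 − 0.25q = 113.5 + 0.015q → q* = 175.4717, p* = 116.1321.
With the tax, the buyer price exceeds the seller price by 15.2: (160 − 0.25q) − (113.5 + 0.015q) = 15.2 → q' = 118.1132.
Δq = 175.4717 − 118.1132 = 57.3585; the wedge equals the tax, 15.2.
Welfare loss = ½ × 57.3585 × 15.2 = 435.92.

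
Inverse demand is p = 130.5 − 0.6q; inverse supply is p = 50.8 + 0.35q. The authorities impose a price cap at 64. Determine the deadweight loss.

Competitive equilibrium: 130.5 − 0.6q = 50.8 + 0.35q → q* = 83.8947, p* = 80.1632.
At the ceiling p = 64, quantity supplied = (64 − 50.8)/0.35 = 37.7143.
Willingness to pay at q' = 37.7143: 130.5 − 0.6·37.7143 = 107.8714.
Δq = 83.8947 − 37.7143 = 46.1804; wedge = 107.8714 − 64 = 43.8714.
Deadweight loss = ½ × 46.1804 × 43.8714 = 1013.

1013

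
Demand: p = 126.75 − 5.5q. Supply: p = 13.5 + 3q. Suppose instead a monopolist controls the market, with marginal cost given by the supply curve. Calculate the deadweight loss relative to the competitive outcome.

Competitive equilibrium: 126.75 − 5.5q = 13.5 + 3q → q* = 13.3235, p* = 53.4706.
Marginal revenue: MR = 126.75 − 11q. Set MR = MC: 126.75 − 11q = 13.5 + 3q → q_m = 8.0893.
Price p_m = 126.75 − 5.5·8.0893 = 82.2589; MC(q_m) = 13.5 + 3·8.0893 = 37.7679.
Competitive q* = 13.3235, so Δq = 5.2342; wedge = 82.2589 − 37.7679 = 44.491.
DWL = ½ × 5.2342 × 44.491 = 116.44.

116.44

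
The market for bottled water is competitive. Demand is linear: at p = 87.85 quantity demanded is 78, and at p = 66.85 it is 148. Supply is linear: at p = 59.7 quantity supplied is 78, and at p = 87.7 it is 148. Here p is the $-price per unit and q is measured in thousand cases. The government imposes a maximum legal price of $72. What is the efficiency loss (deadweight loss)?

$31.35 thousand

Demand slope = (66.85 − 87.85)/(148 − 78) = −0.3, so p = 111.25 − 0.3q.
Supply slope = (87.7 − 59.7)/(148 − 78) = 0.4, so p = 28.5 + 0.4q.
Competitive equilibrium: 111.25 − 0.3q = 28.5 + 0.4q → q* = 118.2143, p* = 75.7857.
At the ceiling p = 72, quantity supplied = (72 − 28.5)/0.4 = 108.75.
Willingness to pay at q' = 108.75: 111.25 − 0.3·108.75 = 78.625.
Δq = 118.2143 − 108.75 = 9.4643; wedge = 78.625 − 72 = 6.625.
DWL = ½ × 9.4643 × 6.625 = $31.35 thousand.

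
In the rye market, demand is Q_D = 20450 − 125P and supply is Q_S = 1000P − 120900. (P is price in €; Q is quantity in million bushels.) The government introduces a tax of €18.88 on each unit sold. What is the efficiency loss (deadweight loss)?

€19803.02 million

In inverse form: demand P = 163.6 − 0.008Q, supply P = 120.9 + 0.001Q.
Competitive equilibrium: 163.6 − 0.008Q = 120.9 + 0.001Q → Q* = 4744.4444, P* = 125.6444.
With the tax, the buyer price exceeds the seller price by 18.88: (163.6 − 0.008Q) − (120.9 + 0.001Q) = 18.88 → Q' = 2646.6667.
ΔQ = 4744.4444 − 2646.6667 = 2097.7777; the wedge equals the tax, 18.88.
Deadweight loss = ½ × 2097.7777 × 18.88 = €19803.02 million.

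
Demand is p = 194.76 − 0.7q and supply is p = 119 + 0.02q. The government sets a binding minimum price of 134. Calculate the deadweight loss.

122.18

Competitive equilibrium: 194.76 − 0.7q = 119 + 0.02q → q* = 105.2222, p* = 121.1044.
At the floor p = 134, quantity demanded = (194.76 − 134)/0.7 = 86.8.
Sellers' marginal cost at q' = 86.8: 119 + 0.02·86.8 = 120.736.
Δq = 105.2222 − 86.8 = 18.4222; wedge = 134 − 120.736 = 13.264.
DWL = ½ × 18.4222 × 13.264 = 122.18.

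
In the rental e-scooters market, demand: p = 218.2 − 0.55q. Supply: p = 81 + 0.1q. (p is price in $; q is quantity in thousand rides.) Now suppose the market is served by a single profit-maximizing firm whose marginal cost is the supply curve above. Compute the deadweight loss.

Competitive equilibrium: 218.2 − 0.55q = 81 + 0.1q → q* = 211.0769, p* = 102.1077.
Marginal revenue: MR = 218.2 − 1.1q. Set MR = MC: 218.2 − 1.1q = 81 + 0.1q → q_m = 114.3333.
Price p_m = 218.2 − 0.55·114.3333 = 155.3167; MC(q_m) = 81 + 0.1·114.3333 = 92.4333.
Competitive q* = 211.0769, so Δq = 96.7436; wedge = 155.3167 − 92.4333 = 62.8834.
Deadweight loss = ½ × 96.7436 × 62.8834 = $3041.78 thousand.

$3041.78 thousand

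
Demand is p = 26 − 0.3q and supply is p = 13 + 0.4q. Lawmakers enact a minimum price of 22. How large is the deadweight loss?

Competitive equilibrium: 26 − 0.3q = 13 + 0.4q → q* = 18.5714, p* = 20.4286.
At the floor p = 22, quantity demanded = (26 − 22)/0.3 = 13.3333.
Sellers' marginal cost at q' = 13.3333: 13 + 0.4·13.3333 = 18.3333.
Δq = 18.5714 − 13.3333 = 5.2381; wedge = 22 − 18.3333 = 3.6667.
DWL = ½ × 5.2381 × 3.6667 = 9.60.

9.60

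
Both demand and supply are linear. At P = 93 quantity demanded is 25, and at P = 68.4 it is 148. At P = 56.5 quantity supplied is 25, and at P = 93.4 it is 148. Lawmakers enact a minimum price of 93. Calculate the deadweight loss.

1332.25

Demand slope = (68.4 − 93)/(148 − 25) = −0.2, so P = 98 − 0.2Q.
Supply slope = (93.4 − 56.5)/(148 − 25) = 0.3, so P = 49 + 0.3Q.
Competitive equilibrium: 98 − 0.2Q = 49 + 0.3Q → Q* = 98, P* = 78.4.
At the floor P = 93, quantity demanded = (98 − 93)/0.2 = 25.
Sellers' marginal cost at Q' = 25: 49 + 0.3·25 = 56.5.
ΔQ = 98 − 25 = 73; wedge = 93 − 56.5 = 36.5.
Deadweight loss = ½ × 73 × 36.5 = 1332.25.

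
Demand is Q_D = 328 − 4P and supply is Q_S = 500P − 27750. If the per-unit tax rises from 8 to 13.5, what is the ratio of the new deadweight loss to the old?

In inverse form: demand P = 82 − 0.25Q, supply P = 55.5 + 0.002Q.
Competitive equilibrium: 82 − 0.25Q = 55.5 + 0.002Q → Q* = 105.1587, P* = 55.7103.
For a per-unit tax t: ΔQ = t/0.252, so DWL = ½·t·(t/0.252) = t²/0.504.
At t = 8: DWL = 126.984. At t = 13.5: DWL = 361.607.
Ratio = (13.5/8)² = 2.848.

2.848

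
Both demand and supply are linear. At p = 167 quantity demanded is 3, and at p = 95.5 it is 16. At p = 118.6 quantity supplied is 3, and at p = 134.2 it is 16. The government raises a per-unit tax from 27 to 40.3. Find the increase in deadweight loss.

Demand slope = (95.5 − 167)/(16 − 3) = −5.5, so p = 183.5 − 5.5q.
Supply slope = (134.2 − 118.6)/(16 − 3) = 1.2, so p = 115 + 1.2q.
Competitive equilibrium: 183.5 − 5.5q = 115 + 1.2q → q* = 10.2239, p* = 127.2687.
For a per-unit tax t: Δq = t/6.7, so DWL = ½·t·(t/6.7) = t²/13.4.
At t = 27: DWL = 54.403. At t = 40.3: DWL = 121.201.
Increase = 121.201 − 54.403 = 66.80.

66.80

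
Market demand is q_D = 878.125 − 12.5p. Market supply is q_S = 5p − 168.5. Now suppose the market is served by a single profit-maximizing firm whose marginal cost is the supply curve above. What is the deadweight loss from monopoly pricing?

117.80

In inverse form: demand p = 70.25 − 0.08q, supply p = 33.7 + 0.2q.
Competitive equilibrium: 70.25 − 0.08q = 33.7 + 0.2q → q* = 130.5357, p* = 59.8071.
Marginal revenue: MR = 70.25 − 0.16q. Set MR = MC: 70.25 − 0.16q = 33.7 + 0.2q → q_m = 101.5278.
Price p_m = 70.25 − 0.08·101.5278 = 62.1278; MC(q_m) = 33.7 + 0.2·101.5278 = 54.0056.
Competitive q* = 130.5357, so Δq = 29.0079; wedge = 62.1278 − 54.0056 = 8.1222.
Deadweight loss = ½ × 29.0079 × 8.1222 = 117.80.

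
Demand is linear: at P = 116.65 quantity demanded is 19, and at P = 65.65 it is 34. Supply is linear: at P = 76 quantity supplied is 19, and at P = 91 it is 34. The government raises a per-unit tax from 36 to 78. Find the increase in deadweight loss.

544.09

Demand slope = (65.65 − 116.65)/(34 − 19) = −3.4, so P = 181.25 − 3.4Q.
Supply slope = (91 − 76)/(34 − 19) = 1, so P = 57 + Q.
Competitive equilibrium: 181.25 − 3.4Q = 57 + Q → Q* = 28.2386, P* = 85.2386.
For a per-unit tax t: ΔQ = t/4.4, so DWL = ½·t·(t/4.4) = t²/8.8.
At t = 36: DWL = 147.273. At t = 78: DWL = 691.364.
Increase = 691.364 − 147.273 = 544.09.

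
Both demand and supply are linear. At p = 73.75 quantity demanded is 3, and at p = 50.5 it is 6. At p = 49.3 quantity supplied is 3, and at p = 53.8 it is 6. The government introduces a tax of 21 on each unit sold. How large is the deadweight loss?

23.84

Demand slope = (50.5 − 73.75)/(6 − 3) = −7.75, so p = 97 − 7.75q.
Supply slope = (53.8 − 49.3)/(6 − 3) = 1.5, so p = 44.8 + 1.5q.
Competitive equilibrium: 97 − 7.75q = 44.8 + 1.5q → q* = 5.6432, p* = 53.2649.
With the tax, the buyer price exceeds the seller price by 21: (97 − 7.75q) − (44.8 + 1.5q) = 21 → q' = 3.373.
Δq = 5.6432 − 3.373 = 2.2702; the wedge equals the tax, 21.
DWL = ½ × 2.2702 × 21 = 23.84.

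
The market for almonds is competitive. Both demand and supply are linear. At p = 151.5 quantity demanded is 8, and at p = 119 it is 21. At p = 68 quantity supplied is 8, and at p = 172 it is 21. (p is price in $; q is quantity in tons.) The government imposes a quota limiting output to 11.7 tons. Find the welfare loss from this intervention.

Demand slope = (119 − 151.5)/(21 − 8) = −2.5, so p = 171.5 − 2.5q.
Supply slope = (172 − 68)/(21 − 8) = 8, so p = 4 + 8q.
Competitive equilibrium: 171.5 − 2.5q = 4 + 8q → q* = 15.9524, p* = 131.619.
At q = 11.7: demand price = 171.5 − 2.5·11.7 = 142.25; supply price = 4 + 8·11.7 = 97.6.
Δq = 15.9524 − 11.7 = 4.2524; wedge = 142.25 − 97.6 = 44.65.
The triangle = ½ × 4.2524 × 44.65 = $94.93.

$94.93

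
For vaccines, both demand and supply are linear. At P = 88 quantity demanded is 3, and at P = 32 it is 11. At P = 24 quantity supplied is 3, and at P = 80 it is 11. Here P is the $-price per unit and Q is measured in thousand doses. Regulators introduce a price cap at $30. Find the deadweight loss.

$96.57 thousand

Demand slope = (32 − 88)/(11 − 3) = −7, so P = 109 − 7Q.
Supply slope = (80 − 24)/(11 − 3) = 7, so P = 3 + 7Q.
Competitive equilibrium: 109 − 7Q = 3 + 7Q → Q* = 7.5714, P* = 56.
At the ceiling P = 30, quantity supplied = (30 − 3)/7 = 3.8571.
Willingness to pay at Q' = 3.8571: 109 − 7·3.8571 = 82.0003.
ΔQ = 7.5714 − 3.8571 = 3.7143; wedge = 82.0003 − 30 = 52.0003.
The triangle = ½ × 3.7143 × 52.0003 = $96.57 thousand.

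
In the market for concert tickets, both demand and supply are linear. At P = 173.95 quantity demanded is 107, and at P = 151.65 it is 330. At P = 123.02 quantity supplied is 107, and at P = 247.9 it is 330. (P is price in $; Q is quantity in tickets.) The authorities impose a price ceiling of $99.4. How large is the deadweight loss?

Demand slope = (151.65 − 173.95)/(330 − 107) = −0.1, so P = 184.65 − 0.1Q.
Supply slope = (247.9 − 123.02)/(330 − 107) = 0.56, so P = 63.1 + 0.56Q.
Competitive equilibrium: 184.65 − 0.1Q = 63.1 + 0.56Q → Q* = 184.16667, P* = 166.23333.
At the ceiling P = 99.4, quantity supplied = (99.4 − 63.1)/0.56 = 64.82143.
Willingness to pay at Q' = 64.82143: 184.65 − 0.1·64.82143 = 178.16786.
ΔQ = 184.16667 − 64.82143 = 119.34524; wedge = 178.16786 − 99.4 = 78.76786.
Welfare loss = ½ × 119.34524 × 78.76786 = $4700.28.

$4700.28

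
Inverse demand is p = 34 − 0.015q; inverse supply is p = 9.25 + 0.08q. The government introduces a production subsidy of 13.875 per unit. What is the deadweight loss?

1013.24

Competitive equilibrium: 34 − 0.015q = 9.25 + 0.08q → q* = 260.5263, p* = 30.0921.
The subsidy lowers effective supply by 13.875: p = 0.08q − 4.625.
New quantity: 34 − 0.015q = 0.08q − 4.625 → q' = 406.5789.
Overproduction Δq = 406.5789 − 260.5263 = 146.0526; wedge = subsidy = 13.875.
DWL = ½ × 146.0526 × 13.875 = 1013.24.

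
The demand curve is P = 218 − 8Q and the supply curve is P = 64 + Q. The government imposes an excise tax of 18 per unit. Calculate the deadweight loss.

18

Competitive equilibrium: 218 − 8Q = 64 + Q → Q* = 17.1111, P* = 81.1111.
With the tax, the buyer price exceeds the seller price by 18: (218 − 8Q) − (64 + Q) = 18 → Q' = 15.1111.
ΔQ = 17.1111 − 15.1111 = 2; the wedge equals the tax, 18.
Welfare loss = ½ × 2 × 18 = 18.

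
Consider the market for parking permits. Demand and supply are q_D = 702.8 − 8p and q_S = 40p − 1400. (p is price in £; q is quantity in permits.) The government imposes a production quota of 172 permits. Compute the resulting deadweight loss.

In inverse form: demand p = 87.85 − 0.125q, supply p = 35 + 0.025q.
Competitive equilibrium: 87.85 − 0.125q = 35 + 0.025q → q* = 352.3333, p* = 43.8083.
At q = 172: demand price = 87.85 − 0.125·172 = 66.35; supply price = 35 + 0.025·172 = 39.3.
Δq = 352.3333 − 172 = 180.3333; wedge = 66.35 − 39.3 = 27.05.
Welfare loss = ½ × 180.3333 × 27.05 = £2439.01.

£2439.01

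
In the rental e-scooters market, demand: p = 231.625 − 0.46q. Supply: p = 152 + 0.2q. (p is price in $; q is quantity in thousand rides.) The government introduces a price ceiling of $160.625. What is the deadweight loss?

$1983.03 thousand

Competitive equilibrium: 231.625 − 0.46q = 152 + 0.2q → q* = 120.6439, p* = 176.1288.
At the ceiling p = 160.625, quantity supplied = (160.625 − 152)/0.2 = 43.125.
Willingness to pay at q' = 43.125: 231.625 − 0.46·43.125 = 211.7875.
Δq = 120.6439 − 43.125 = 77.5189; wedge = 211.7875 − 160.625 = 51.1625.
Welfare loss = ½ × 77.5189 × 51.1625 = $1983.03 thousand.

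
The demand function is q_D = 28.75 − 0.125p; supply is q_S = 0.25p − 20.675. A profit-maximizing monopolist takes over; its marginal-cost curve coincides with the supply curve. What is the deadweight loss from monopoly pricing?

144.65

In inverse form: demand p = 230 − 8q, supply p = 82.7 + 4q.
Competitive equilibrium: 230 − 8q = 82.7 + 4q → q* = 12.275, p* = 131.8.
Marginal revenue: MR = 230 − 16q. Set MR = MC: 230 − 16q = 82.7 + 4q → q_m = 7.365.
Price p_m = 230 − 8·7.365 = 171.08; MC(q_m) = 82.7 + 4·7.365 = 112.16.
Competitive q* = 12.275, so Δq = 4.91; wedge = 171.08 − 112.16 = 58.92.
Welfare loss = ½ × 4.91 × 58.92 = 144.65.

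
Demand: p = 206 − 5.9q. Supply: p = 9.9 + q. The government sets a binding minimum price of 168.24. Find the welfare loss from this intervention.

1672.88

Competitive equilibrium: 206 − 5.9q = 9.9 + q → q* = 28.4203, p* = 38.3203.
At the floor p = 168.24, quantity demanded = (206 − 168.24)/5.9 = 6.4.
Sellers' marginal cost at q' = 6.4: 9.9 + 1·6.4 = 16.3.
Δq = 28.4203 − 6.4 = 22.0203; wedge = 168.24 − 16.3 = 151.94.
The triangle = ½ × 22.0203 × 151.94 = 1672.88.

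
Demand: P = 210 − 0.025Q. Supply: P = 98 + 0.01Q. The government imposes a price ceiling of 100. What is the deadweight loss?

157500

Competitive equilibrium: 210 − 0.025Q = 98 + 0.01Q → Q* = 3200, P* = 130.
At the ceiling P = 100, quantity supplied = (100 − 98)/0.01 = 200.
Willingness to pay at Q' = 200: 210 − 0.025·200 = 205.
ΔQ = 3200 − 200 = 3000; wedge = 205 − 100 = 105.
Welfare loss = ½ × 3000 × 105 = 157500.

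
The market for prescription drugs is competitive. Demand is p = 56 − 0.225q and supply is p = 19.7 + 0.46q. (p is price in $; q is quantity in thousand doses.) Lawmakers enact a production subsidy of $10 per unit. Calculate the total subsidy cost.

Competitive equilibrium: 56 − 0.225q = 19.7 + 0.46q → q* = 52.9927, p* = 44.0766.
The subsidy lowers effective supply by 10: p = 9.7 + 0.46q.
New quantity: 56 − 0.225q = 9.7 + 0.46q → q' = 67.5912.
Total subsidy cost = 10 × 67.5912 = $675.91 thousand.

$675.91 thousand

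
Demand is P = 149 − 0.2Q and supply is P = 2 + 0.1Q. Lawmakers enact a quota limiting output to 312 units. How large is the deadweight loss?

Competitive equilibrium: 149 − 0.2Q = 2 + 0.1Q → Q* = 490, P* = 51.
At Q = 312: demand price = 149 − 0.2·312 = 86.6; supply price = 2 + 0.1·312 = 33.2.
ΔQ = 490 − 312 = 178; wedge = 86.6 − 33.2 = 53.4.
DWL = ½ × 178 × 53.4 = 4752.60.

4752.60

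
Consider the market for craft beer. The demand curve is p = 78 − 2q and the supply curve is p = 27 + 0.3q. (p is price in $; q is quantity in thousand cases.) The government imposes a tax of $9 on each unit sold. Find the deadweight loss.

Competitive equilibrium: 78 − 2q = 27 + 0.3q → q* = 22.1739, p* = 33.6522.
With the tax, the buyer price exceeds the seller price by 9: (78 − 2q) − (27 + 0.3q) = 9 → q' = 18.2609.
Δq = 22.1739 − 18.2609 = 3.913; the wedge equals the tax, 9.
Welfare loss = ½ × 3.913 × 9 = $17.61 thousand.

$17.61 thousand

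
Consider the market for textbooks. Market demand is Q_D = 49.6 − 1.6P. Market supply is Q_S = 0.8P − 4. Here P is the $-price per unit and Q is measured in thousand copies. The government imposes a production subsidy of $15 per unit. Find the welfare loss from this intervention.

In inverse form: demand P = 31 − 0.625Q, supply P = 5 + 1.25Q.
Competitive equilibrium: 31 − 0.625Q = 5 + 1.25Q → Q* = 13.8667, P* = 22.3333.
The subsidy lowers effective supply by 15: P = 1.25Q − 10.
New quantity: 31 − 0.625Q = 1.25Q − 10 → Q' = 21.8667.
Overproduction ΔQ = 21.8667 − 13.8667 = 8; wedge = subsidy = 15.
The triangle = ½ × 8 × 15 = $60 thousand.

$60 thousand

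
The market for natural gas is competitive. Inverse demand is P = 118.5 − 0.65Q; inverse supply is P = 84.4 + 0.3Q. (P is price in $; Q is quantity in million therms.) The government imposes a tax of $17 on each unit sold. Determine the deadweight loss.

$152.11 million

Competitive equilibrium: 118.5 − 0.65Q = 84.4 + 0.3Q → Q* = 35.89474, P* = 95.16842.
With the tax, the buyer price exceeds the seller price by 17: (118.5 − 0.65Q) − (84.4 + 0.3Q) = 17 → Q' = 18.
ΔQ = 35.89474 − 18 = 17.89474; the wedge equals the tax, 17.
Welfare loss = ½ × 17.89474 × 17 = $152.11 million.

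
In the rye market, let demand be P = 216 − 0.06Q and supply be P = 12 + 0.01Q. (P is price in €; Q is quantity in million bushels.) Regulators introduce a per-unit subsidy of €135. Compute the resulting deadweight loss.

€130178.57 million

Competitive equilibrium: 216 − 0.06Q = 12 + 0.01Q → Q* = 2914.2857, P* = 41.1429.
The subsidy lowers effective supply by 135: P = 0.01Q − 123.
New quantity: 216 − 0.06Q = 0.01Q − 123 → Q' = 4842.8571.
Overproduction ΔQ = 4842.8571 − 2914.2857 = 1928.5714; wedge = subsidy = 135.
The triangle = ½ × 1928.5714 × 135 = €130178.57 million.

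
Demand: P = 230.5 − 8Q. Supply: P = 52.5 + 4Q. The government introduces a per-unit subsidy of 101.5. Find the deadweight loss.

Competitive equilibrium: 230.5 − 8Q = 52.5 + 4Q → Q* = 14.8333, P* = 111.8333.
The subsidy lowers effective supply by 101.5: P = 4Q − 49.
New quantity: 230.5 − 8Q = 4Q − 49 → Q' = 23.2917.
Overproduction ΔQ = 23.2917 − 14.8333 = 8.4584; wedge = subsidy = 101.5.
DWL = ½ × 8.4584 × 101.5 = 429.26.

429.26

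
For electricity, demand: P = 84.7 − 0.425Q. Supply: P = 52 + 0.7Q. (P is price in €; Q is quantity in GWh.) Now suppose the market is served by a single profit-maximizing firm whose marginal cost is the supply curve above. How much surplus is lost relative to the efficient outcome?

Competitive equilibrium: 84.7 − 0.425Q = 52 + 0.7Q → Q* = 29.0667, P* = 72.3467.
Marginal revenue: MR = 84.7 − 0.85Q. Set MR = MC: 84.7 − 0.85Q = 52 + 0.7Q → Q_m = 21.0968.
Price P_m = 84.7 − 0.425·21.0968 = 75.7339; MC(Q_m) = 52 + 0.7·21.0968 = 66.7678.
Competitive Q* = 29.0667, so ΔQ = 7.9699; wedge = 75.7339 − 66.7678 = 8.9661.
Welfare loss = ½ × 7.9699 × 8.9661 = €35.73.

€35.73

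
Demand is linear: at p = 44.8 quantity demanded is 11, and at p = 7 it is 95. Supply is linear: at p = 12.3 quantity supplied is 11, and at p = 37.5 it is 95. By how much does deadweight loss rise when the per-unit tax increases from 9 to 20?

Demand slope = (7 − 44.8)/(95 − 11) = −0.45, so p = 49.75 − 0.45q.
Supply slope = (37.5 − 12.3)/(95 − 11) = 0.3, so p = 9 + 0.3q.
Competitive equilibrium: 49.75 − 0.45q = 9 + 0.3q → q* = 54.3333, p* = 25.3.
For a per-unit tax t: Δq = t/0.75, so DWL = ½·t·(t/0.75) = t²/1.5.
At t = 9: DWL = 54. At t = 20: DWL = 266.667.
Increase = 266.667 − 54 = 212.67.

212.67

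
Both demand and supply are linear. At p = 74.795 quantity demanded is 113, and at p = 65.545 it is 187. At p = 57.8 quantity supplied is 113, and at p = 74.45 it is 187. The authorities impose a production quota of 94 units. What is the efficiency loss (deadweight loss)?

798.69

Demand slope = (65.545 − 74.795)/(187 − 113) = −0.125, so p = 88.92 − 0.125q.
Supply slope = (74.45 − 57.8)/(187 − 113) = 0.225, so p = 32.375 + 0.225q.
Competitive equilibrium: 88.92 − 0.125q = 32.375 + 0.225q → q* = 161.5571, p* = 68.7254.
At q = 94: demand price = 88.92 − 0.125·94 = 77.17; supply price = 32.375 + 0.225·94 = 53.525.
Δq = 161.5571 − 94 = 67.5571; wedge = 77.17 − 53.525 = 23.645.
DWL = ½ × 67.5571 × 23.645 = 798.69.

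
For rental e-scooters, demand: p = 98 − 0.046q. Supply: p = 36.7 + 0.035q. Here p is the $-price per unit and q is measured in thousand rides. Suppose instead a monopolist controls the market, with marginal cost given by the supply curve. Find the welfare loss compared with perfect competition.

$3043.09 thousand

Competitive equilibrium: 98 − 0.046q = 36.7 + 0.035q → q* = 756.79012, p* = 63.18765.
Marginal revenue: MR = 98 − 0.092q. Set MR = MC: 98 − 0.092q = 36.7 + 0.035q → q_m = 482.67717.
Price p_m = 98 − 0.046·482.67717 = 75.79685; MC(q_m) = 36.7 + 0.035·482.67717 = 53.5937.
Competitive q* = 756.79012, so Δq = 274.11295; wedge = 75.79685 − 53.5937 = 22.20315.
DWL = ½ × 274.11295 × 22.20315 = $3043.09 thousand.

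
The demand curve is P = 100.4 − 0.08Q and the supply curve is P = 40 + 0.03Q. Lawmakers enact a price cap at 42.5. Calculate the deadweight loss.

11931.16

Competitive equilibrium: 100.4 − 0.08Q = 40 + 0.03Q → Q* = 549.09091, P* = 56.47273.
At the ceiling P = 42.5, quantity supplied = (42.5 − 40)/0.03 = 83.33333.
Willingness to pay at Q' = 83.33333: 100.4 − 0.08·83.33333 = 93.73333.
ΔQ = 549.09091 − 83.33333 = 465.75758; wedge = 93.73333 − 42.5 = 51.23333.
DWL = ½ × 465.75758 × 51.23333 = 11931.16.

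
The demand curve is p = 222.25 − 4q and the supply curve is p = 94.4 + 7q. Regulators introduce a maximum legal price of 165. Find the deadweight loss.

Competitive equilibrium: 222.25 − 4q = 94.4 + 7q → q* = 11.6227, p* = 175.7591.
At the ceiling p = 165, quantity supplied = (165 − 94.4)/7 = 10.0857.
Willingness to pay at q' = 10.0857: 222.25 − 4·10.0857 = 181.9072.
Δq = 11.6227 − 10.0857 = 1.537; wedge = 181.9072 − 165 = 16.9072.
The triangle = ½ × 1.537 × 16.9072 = 12.99.

12.99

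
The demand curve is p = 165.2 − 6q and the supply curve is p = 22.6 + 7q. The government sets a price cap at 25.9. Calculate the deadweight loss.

716.33

Competitive equilibrium: 165.2 − 6q = 22.6 + 7q → q* = 10.9692, p* = 99.3846.
At the ceiling p = 25.9, quantity supplied = (25.9 − 22.6)/7 = 0.4714.
Willingness to pay at q' = 0.4714: 165.2 − 6·0.4714 = 162.3716.
Δq = 10.9692 − 0.4714 = 10.4978; wedge = 162.3716 − 25.9 = 136.4716.
Deadweight loss = ½ × 10.4978 × 136.4716 = 716.33.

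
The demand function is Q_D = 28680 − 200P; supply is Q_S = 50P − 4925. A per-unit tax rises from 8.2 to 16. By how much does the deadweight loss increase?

3775.20

In inverse form: demand P = 143.4 − 0.005Q, supply P = 98.5 + 0.02Q.
Competitive equilibrium: 143.4 − 0.005Q = 98.5 + 0.02Q → Q* = 1796, P* = 134.42.
For a per-unit tax t: ΔQ = t/0.025, so DWL = ½·t·(t/0.025) = t²/0.05.
At t = 8.2: DWL = 1344.8. At t = 16: DWL = 5120.
Increase = 5120 − 1344.8 = 3775.20.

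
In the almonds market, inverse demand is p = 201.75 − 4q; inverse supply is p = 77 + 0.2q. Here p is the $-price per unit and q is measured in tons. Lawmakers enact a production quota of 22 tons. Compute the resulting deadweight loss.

$124.59

Competitive equilibrium: 201.75 − 4q = 77 + 0.2q → q* = 29.7024, p* = 82.9405.
At q = 22: demand price = 201.75 − 4·22 = 113.75; supply price = 77 + 0.2·22 = 81.4.
Δq = 29.7024 − 22 = 7.7024; wedge = 113.75 − 81.4 = 32.35.
Deadweight loss = ½ × 7.7024 × 32.35 = $124.59.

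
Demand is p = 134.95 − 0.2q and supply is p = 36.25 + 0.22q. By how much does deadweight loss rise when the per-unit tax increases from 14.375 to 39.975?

Competitive equilibrium: 134.95 − 0.2q = 36.25 + 0.22q → q* = 235, p* = 87.95.
For a per-unit tax t: Δq = t/0.42, so DWL = ½·t·(t/0.42) = t²/0.84.
At t = 14.375: DWL = 246.001. At t = 39.975: DWL = 1902.382.
Increase = 1902.382 − 246.001 = 1656.38.

1656.38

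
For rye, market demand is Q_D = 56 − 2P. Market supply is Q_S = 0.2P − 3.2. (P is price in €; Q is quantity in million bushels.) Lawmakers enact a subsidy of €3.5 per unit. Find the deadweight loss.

In inverse form: demand P = 28 − 0.5Q, supply P = 16 + 5Q.
Competitive equilibrium: 28 − 0.5Q = 16 + 5Q → Q* = 2.1818, P* = 26.9091.
The subsidy lowers effective supply by 3.5: P = 12.5 + 5Q.
New quantity: 28 − 0.5Q = 12.5 + 5Q → Q' = 2.8182.
Overproduction ΔQ = 2.8182 − 2.1818 = 0.6364; wedge = subsidy = 3.5.
DWL = ½ × 0.6364 × 3.5 = €1.11 million.

€1.11 million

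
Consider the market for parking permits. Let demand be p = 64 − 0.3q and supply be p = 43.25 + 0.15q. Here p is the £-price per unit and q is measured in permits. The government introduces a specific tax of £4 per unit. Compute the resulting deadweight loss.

Competitive equilibrium: 64 − 0.3q = 43.25 + 0.15q → q* = 46.1111, p* = 50.1667.
With the tax, the buyer price exceeds the seller price by 4: (64 − 0.3q) − (43.25 + 0.15q) = 4 → q' = 37.2222.
Δq = 46.1111 − 37.2222 = 8.8889; the wedge equals the tax, 4.
DWL = ½ × 8.8889 × 4 = £17.78.

£17.78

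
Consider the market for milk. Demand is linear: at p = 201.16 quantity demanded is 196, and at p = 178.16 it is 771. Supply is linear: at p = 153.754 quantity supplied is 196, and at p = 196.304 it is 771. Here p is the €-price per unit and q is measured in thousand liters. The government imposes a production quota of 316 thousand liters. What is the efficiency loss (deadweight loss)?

Demand slope = (178.16 − 201.16)/(771 − 196) = −0.04, so p = 209 − 0.04q.
Supply slope = (196.304 − 153.754)/(771 − 196) = 0.074, so p = 139.25 + 0.074q.
Competitive equilibrium: 209 − 0.04q = 139.25 + 0.074q → q* = 611.8421, p* = 184.5263.
At q = 316: demand price = 209 − 0.04·316 = 196.36; supply price = 139.25 + 0.074·316 = 162.634.
Δq = 611.8421 − 316 = 295.8421; wedge = 196.36 − 162.634 = 33.726.
The triangle = ½ × 295.8421 × 33.726 = €4988.79 thousand.

€4988.79 thousand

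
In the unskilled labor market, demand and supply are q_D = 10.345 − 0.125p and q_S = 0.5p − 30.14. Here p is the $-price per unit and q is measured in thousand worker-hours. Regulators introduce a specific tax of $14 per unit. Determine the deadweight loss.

$9.80 thousand

In inverse form: demand p = 82.76 − 8q, supply p = 60.28 + 2q.
Competitive equilibrium: 82.76 − 8q = 60.28 + 2q → q* = 2.248, p* = 64.776.
With the tax, the buyer price exceeds the seller price by 14: (82.76 − 8q) − (60.28 + 2q) = 14 → q' = 0.848.
Δq = 2.248 − 0.848 = 1.4; the wedge equals the tax, 14.
Welfare loss = ½ × 1.4 × 14 = $9.80 thousand.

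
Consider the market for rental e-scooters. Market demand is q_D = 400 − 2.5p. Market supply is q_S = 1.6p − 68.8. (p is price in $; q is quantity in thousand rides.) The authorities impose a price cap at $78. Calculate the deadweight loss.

In inverse form: demand p = 160 − 0.4q, supply p = 43 + 0.625q.
Competitive equilibrium: 160 − 0.4q = 43 + 0.625q → q* = 114.1463, p* = 114.3415.
At the ceiling p = 78, quantity supplied = (78 − 43)/0.625 = 56.
Willingness to pay at q' = 56: 160 − 0.4·56 = 137.6.
Δq = 114.1463 − 56 = 58.1463; wedge = 137.6 − 78 = 59.6.
The triangle = ½ × 58.1463 × 59.6 = $1732.76 thousand.

$1732.76 thousand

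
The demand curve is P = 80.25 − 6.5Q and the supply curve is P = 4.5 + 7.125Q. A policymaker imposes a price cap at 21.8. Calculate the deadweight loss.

66.81

Competitive equilibrium: 80.25 − 6.5Q = 4.5 + 7.125Q → Q* = 5.5596, P* = 44.1124.
At the ceiling P = 21.8, quantity supplied = (21.8 − 4.5)/7.125 = 2.4281.
Willingness to pay at Q' = 2.4281: 80.25 − 6.5·2.4281 = 64.4674.
ΔQ = 5.5596 − 2.4281 = 3.1315; wedge = 64.4674 − 21.8 = 42.6674.
Welfare loss = ½ × 3.1315 × 42.6674 = 66.81.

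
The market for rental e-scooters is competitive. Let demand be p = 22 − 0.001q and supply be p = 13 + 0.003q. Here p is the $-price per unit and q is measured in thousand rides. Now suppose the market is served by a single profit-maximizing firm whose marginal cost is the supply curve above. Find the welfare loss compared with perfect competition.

Competitive equilibrium: 22 − 0.001q = 13 + 0.003q → q* = 2250, p* = 19.75.
Marginal revenue: MR = 22 − 0.002q. Set MR = MC: 22 − 0.002q = 13 + 0.003q → q_m = 1800.
Price p_m = 22 − 0.001·1800 = 20.2; MC(q_m) = 13 + 0.003·1800 = 18.4.
Competitive q* = 2250, so Δq = 450; wedge = 20.2 − 18.4 = 1.8.
Welfare loss = ½ × 450 × 1.8 = $405 thousand.

$405 thousand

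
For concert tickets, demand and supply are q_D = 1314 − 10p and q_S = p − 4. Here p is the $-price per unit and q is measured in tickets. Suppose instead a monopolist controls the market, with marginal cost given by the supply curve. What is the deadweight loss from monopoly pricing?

$51.23

In inverse form: demand p = 131.4 − 0.1q, supply p = 4 + q.
Competitive equilibrium: 131.4 − 0.1q = 4 + q → q* = 115.8182, p* = 119.8182.
Marginal revenue: MR = 131.4 − 0.2q. Set MR = MC: 131.4 − 0.2q = 4 + q → q_m = 106.1667.
Price p_m = 131.4 − 0.1·106.1667 = 120.7833; MC(q_m) = 4 + 1·106.1667 = 110.1667.
Competitive q* = 115.8182, so Δq = 9.6515; wedge = 120.7833 − 110.1667 = 10.6166.
The triangle = ½ × 9.6515 × 10.6166 = $51.23.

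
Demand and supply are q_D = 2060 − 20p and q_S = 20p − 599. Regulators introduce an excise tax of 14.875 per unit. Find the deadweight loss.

In inverse form: demand p = 103 − 0.05q, supply p = 29.95 + 0.05q.
Competitive equilibrium: 103 − 0.05q = 29.95 + 0.05q → q* = 730.5, p* = 66.475.
With the tax, the buyer price exceeds the seller price by 14.875: (103 − 0.05q) − (29.95 + 0.05q) = 14.875 → q' = 581.75.
Δq = 730.5 − 581.75 = 148.75; the wedge equals the tax, 14.875.
Deadweight loss = ½ × 148.75 × 14.875 = 1106.33.

1106.33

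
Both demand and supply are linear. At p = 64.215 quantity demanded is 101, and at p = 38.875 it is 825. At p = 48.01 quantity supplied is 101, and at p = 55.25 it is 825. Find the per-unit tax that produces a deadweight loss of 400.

Demand slope = (38.875 − 64.215)/(825 − 101) = −0.035, so p = 67.75 − 0.035q.
Supply slope = (55.25 − 48.01)/(825 − 101) = 0.01, so p = 47 + 0.01q.
Competitive equilibrium: 67.75 − 0.035q = 47 + 0.01q → q* = 461.1111, p* = 51.6111.
A tax t gives Δq = t/0.045 and wedge t, so DWL = t²/0.09.
t²/0.09 = 400 → t² = 36 → t = 6.

6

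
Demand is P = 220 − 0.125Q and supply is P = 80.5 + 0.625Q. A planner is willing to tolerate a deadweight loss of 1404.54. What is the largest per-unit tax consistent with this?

Competitive equilibrium: 220 − 0.125Q = 80.5 + 0.625Q → Q* = 186, P* = 196.75.
A tax t gives ΔQ = t/0.75 and wedge t, so DWL = t²/1.5.
t²/1.5 = 1404.54 → t² = 2106.81 → t = 45.9.

45.9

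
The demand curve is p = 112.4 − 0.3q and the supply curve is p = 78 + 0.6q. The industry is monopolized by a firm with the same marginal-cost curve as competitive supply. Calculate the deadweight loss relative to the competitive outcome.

Competitive equilibrium: 112.4 − 0.3q = 78 + 0.6q → q* = 38.2222, p* = 100.9333.
Marginal revenue: MR = 112.4 − 0.6q. Set MR = MC: 112.4 − 0.6q = 78 + 0.6q → q_m = 28.6667.
Price p_m = 112.4 − 0.3·28.6667 = 103.8; MC(q_m) = 78 + 0.6·28.6667 = 95.2.
Competitive q* = 38.2222, so Δq = 9.5555; wedge = 103.8 − 95.2 = 8.6.
DWL = ½ × 9.5555 × 8.6 = 41.09.

41.09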